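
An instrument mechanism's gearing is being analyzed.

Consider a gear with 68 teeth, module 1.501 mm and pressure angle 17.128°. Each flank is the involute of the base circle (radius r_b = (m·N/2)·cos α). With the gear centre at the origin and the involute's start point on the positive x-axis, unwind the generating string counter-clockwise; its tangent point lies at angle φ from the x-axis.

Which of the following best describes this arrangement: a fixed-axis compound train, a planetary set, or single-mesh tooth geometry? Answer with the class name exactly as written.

single-mesh tooth geometry

topology: single-mesh involute geometry — m = 1.501, N = 68
classification: single-mesh tooth geometry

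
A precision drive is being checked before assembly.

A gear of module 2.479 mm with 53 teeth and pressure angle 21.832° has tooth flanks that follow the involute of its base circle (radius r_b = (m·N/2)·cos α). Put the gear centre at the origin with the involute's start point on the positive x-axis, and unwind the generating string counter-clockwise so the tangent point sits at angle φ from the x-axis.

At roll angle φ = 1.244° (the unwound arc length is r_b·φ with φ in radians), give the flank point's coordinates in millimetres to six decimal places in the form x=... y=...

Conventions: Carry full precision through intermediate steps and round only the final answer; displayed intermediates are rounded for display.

recognized (one wheel, involute flank): single-mesh tooth geometry, m = 2.479, N = 53
pitch radius r_p = m·N/2 = 2.479·53/2 = 65.693500
base radius r_b = r_p·cos α = 65.693500·cos 21.832° = 60.981849
roll angle φ = 1.244° = 0.02171190 rad
x = r_b·(cos φ + φ·sin φ) = 60.996221
y = r_b·(sin φ − φ·cos φ) = 0.000208

x=60.996221 y=0.000208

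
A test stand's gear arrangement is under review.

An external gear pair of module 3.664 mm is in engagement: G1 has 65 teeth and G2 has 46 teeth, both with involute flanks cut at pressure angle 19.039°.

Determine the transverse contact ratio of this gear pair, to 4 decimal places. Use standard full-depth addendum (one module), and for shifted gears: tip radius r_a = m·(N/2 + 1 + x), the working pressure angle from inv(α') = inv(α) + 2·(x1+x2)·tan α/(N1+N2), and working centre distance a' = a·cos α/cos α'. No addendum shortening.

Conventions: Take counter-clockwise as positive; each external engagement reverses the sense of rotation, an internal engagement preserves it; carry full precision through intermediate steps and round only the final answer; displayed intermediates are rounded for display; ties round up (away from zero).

class = single-mesh tooth geometry [involute pair 65T × 46T, m = 3.664]
base radii: r_b1 = 112.565937, r_b2 = 79.662048
tip radii: r_a1 = 122.744000, r_a2 = 87.936000
no profile shift: α' = α, a' = a
action lengths: √(r_a1²−r_b1²) = 48.938731, √(r_a2²−r_b2²) = 37.238398
base pitch p_b = π·m·cos α = 10.881118
CR = (48.938731 + 37.238398 − 203.352000·sin 19.03900°)/10.881118 = 1.823465
contact ratio ≈ 1.8235

1.8235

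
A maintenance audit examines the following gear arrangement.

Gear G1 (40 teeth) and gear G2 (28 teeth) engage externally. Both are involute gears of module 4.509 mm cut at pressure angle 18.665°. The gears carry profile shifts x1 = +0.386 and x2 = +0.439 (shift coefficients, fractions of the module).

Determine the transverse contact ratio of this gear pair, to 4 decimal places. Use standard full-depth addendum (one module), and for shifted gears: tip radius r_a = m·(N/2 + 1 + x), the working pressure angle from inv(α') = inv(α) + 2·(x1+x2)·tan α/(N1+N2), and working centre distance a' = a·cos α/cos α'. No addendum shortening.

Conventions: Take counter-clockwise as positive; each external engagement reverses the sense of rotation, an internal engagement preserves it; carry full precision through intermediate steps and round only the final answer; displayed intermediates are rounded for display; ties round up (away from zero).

1.6002

recognized (one external pair, fixed centres): single-mesh tooth geometry, m = 4.509, N1 = 40, N2 = 28
base radii: r_b1 = 85.437069, r_b2 = 59.805948
tip radii: r_a1 = 96.429474, r_a2 = 69.614451
inv(α') = inv(18.665°) + 2·(+0.386+0.439)·tan α/(40+28) = 0.02023154  ⇒  α' = 22.06220°
a' = a·cos α / cos α' = 153.3060·cos 18.665°/cos 22.06220° = 156.718466
action lengths: √(r_a1²−r_b1²) = 44.711863, √(r_a2²−r_b2²) = 35.628926
base pitch p_b = π·m·cos α = 13.420423
CR = (44.711863 + 35.628926 − 156.718466·sin 22.06220°)/13.420423 = 1.600197
contact ratio ≈ 1.6002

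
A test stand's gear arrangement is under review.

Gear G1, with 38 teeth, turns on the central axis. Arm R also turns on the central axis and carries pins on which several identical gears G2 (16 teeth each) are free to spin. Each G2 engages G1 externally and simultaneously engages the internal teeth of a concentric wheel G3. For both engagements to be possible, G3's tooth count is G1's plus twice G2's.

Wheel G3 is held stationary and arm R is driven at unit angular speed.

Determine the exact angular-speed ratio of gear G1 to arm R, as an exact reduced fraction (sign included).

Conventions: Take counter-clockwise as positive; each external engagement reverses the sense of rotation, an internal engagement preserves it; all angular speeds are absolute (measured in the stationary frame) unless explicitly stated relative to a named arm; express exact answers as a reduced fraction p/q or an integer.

54/19

topology: planetary set — G1 38T / G2 16T / G3 70T, arm = carrier (Willis)
ring teeth: 38 + 2·16 = 70
38(ω_sun−ω_arm) = −70(ω_ring−ω_arm),  ω_ring = 0, ω_arm = 1
ω_sun = 1 − (70/38)(0−1) = 54/19
ω_out/ω_in = 54/19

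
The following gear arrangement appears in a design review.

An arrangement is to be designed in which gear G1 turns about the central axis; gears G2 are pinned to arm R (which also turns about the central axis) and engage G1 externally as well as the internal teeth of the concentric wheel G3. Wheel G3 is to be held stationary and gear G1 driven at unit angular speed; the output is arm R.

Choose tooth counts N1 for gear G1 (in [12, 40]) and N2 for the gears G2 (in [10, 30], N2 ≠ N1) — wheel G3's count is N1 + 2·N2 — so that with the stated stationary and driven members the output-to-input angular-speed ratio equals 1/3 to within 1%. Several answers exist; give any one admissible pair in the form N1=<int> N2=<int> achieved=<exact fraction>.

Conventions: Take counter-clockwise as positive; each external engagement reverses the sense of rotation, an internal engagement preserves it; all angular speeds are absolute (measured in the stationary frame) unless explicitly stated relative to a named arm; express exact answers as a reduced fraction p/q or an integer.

topology: planetary set — design target 1/3, arm = carrier (Willis)
Willis with ω_ring = 0: ω_arm/ω_sun = N1/(N1+N3); set equal to 1/3  ⇒  N3/N1 = 1/(1/3) − 1 = 2
N3 = N1 + 2·N2  ⇒  N2/N1 = (N3/N1 − 1)/2 = (2 − 1)/2 = 1/2
smallest multiple with N1 ≥ 12 and N2 ≥ 10: k = 10  ⇒  N1 = 10·2 = 20, N2 = 10·1 = 10 (N1 ≤ 40, N2 ≤ 30, N2 ≠ N1 ✓), N3 = 20 + 2·10 = 40
check: N1/(N1+N3) with N1 = 20, N3 = 40 gives 1/3; |achieved − target| = 0 ≤ 1/300 ✓

N1=20 N2=10 achieved=1/3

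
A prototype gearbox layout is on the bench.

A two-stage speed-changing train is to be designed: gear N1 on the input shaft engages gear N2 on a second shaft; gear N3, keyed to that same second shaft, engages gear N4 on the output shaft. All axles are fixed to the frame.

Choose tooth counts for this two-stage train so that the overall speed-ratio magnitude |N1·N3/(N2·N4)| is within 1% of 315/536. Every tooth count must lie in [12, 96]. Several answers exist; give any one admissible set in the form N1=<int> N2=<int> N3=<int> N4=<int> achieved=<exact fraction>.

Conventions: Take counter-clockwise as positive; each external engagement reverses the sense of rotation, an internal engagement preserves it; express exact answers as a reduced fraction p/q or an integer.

N1=14 N2=16 N3=45 N4=67 achieved=315/536

2-stage fixed-axis compound train for ratio 315/536
target = 315/536 in lowest terms: an exact hit needs N1·N3 = k·315 and N2·N4 = k·536 for one integer k, every count in [12, 96]; additionally prefer no 1:1 stage (N1 ≠ N2, N3 ≠ N4)
k = 1: no 1:1-free in-range split of k·315 and k·536 into factor pairs; take k = 2
k = 2: N1·N3 = 630 = 14·45, N2·N4 = 1072 = 16·67
achieved = 14·45/(16·67) = 315/536; |achieved − target| = 0 ≤ 63/10720 ✓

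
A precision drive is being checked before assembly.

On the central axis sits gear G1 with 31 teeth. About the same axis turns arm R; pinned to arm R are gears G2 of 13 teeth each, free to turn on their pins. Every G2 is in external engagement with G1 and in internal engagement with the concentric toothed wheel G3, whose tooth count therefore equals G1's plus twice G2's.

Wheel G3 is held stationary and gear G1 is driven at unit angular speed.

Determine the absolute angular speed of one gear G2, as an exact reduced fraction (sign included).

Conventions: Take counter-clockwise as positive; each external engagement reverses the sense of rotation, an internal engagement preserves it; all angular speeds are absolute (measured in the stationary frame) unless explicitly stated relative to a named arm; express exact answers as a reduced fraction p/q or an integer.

-31/26

topology: planetary set — G1 31T / G2 13T / G3 57T, arm = carrier (Willis)
ring teeth: 31 + 2·13 = 57
31(ω_sun−ω_arm) = −57(ω_ring−ω_arm),  ω_ring = 0, ω_sun = 1
31(1−ω_arm) = −57(0−ω_arm)  ⇒  88·ω_arm = 31  ⇒  ω_arm = 31/88
sun–planet mesh: 31·(1−31/88) = −13·(ω_p−ω_arm)  ⇒  ω_p−ω_arm = -1767/1144
ω_p = 31/88 − 1767/1144 = -31/26
exact speed ratio = -31/26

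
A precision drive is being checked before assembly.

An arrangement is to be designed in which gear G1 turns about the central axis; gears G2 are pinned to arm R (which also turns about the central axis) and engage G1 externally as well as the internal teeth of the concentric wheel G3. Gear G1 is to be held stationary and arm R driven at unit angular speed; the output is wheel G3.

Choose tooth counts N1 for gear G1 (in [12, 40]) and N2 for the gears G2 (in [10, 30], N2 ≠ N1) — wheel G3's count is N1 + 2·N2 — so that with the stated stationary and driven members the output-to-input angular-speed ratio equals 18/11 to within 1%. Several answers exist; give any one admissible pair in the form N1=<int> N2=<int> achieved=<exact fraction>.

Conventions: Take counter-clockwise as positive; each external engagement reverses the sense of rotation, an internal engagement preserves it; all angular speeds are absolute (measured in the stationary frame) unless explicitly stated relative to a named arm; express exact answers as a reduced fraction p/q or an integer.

class = planetary set [ratio 18/11 wanted; Willis about the carrier]
Willis with ω_sun = 0: ω_ring/ω_arm = (N1+N3)/N3; set equal to 18/11  ⇒  N3/N1 = 1/(18/11 − 1) = 11/7
N3 = N1 + 2·N2  ⇒  N2/N1 = (N3/N1 − 1)/2 = (11/7 − 1)/2 = 2/7
smallest multiple with N1 ≥ 12 and N2 ≥ 10: k = 5  ⇒  N1 = 5·7 = 35, N2 = 5·2 = 10 (N1 ≤ 40, N2 ≤ 30, N2 ≠ N1 ✓), N3 = 35 + 2·10 = 55
check: (N1+N3)/N3 with N1 = 35, N3 = 55 gives 18/11; |achieved − target| = 0 ≤ 9/550 ✓

N1=35 N2=10 achieved=18/11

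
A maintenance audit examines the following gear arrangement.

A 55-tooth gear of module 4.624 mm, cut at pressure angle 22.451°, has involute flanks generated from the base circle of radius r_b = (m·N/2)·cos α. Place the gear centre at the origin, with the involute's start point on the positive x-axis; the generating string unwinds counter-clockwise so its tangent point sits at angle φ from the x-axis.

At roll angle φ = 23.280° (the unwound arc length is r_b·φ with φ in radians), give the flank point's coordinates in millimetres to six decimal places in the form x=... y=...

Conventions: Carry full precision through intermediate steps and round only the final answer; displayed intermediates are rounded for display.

x=126.826233 y=2.584595

topology: single-mesh involute geometry — m = 4.624, N = 55
pitch radius r_p = m·N/2 = 4.624·55/2 = 127.160000
base radius r_b = r_p·cos α = 127.160000·cos 22.451° = 117.522095
roll angle φ = 23.280° = 0.40631265 rad
x = r_b·(cos φ + φ·sin φ) = 126.826233
y = r_b·(sin φ − φ·cos φ) = 2.584595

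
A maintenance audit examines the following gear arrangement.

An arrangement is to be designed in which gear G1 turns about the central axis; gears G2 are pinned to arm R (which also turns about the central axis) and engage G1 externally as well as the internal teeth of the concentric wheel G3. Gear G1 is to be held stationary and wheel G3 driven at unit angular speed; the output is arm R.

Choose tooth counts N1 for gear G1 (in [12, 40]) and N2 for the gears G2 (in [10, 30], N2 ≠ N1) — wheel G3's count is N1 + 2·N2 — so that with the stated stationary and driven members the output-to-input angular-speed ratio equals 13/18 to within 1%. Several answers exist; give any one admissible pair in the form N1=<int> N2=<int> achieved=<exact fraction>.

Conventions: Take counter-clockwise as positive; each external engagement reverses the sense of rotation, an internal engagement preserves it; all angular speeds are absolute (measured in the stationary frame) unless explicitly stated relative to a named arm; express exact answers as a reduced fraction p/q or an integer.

design class (target 13/18): planetary set
Willis with ω_sun = 0: ω_arm/ω_ring = N3/(N1+N3); set equal to 13/18  ⇒  N3/N1 = (13/18)/(1 − 13/18) = 13/5
N3 = N1 + 2·N2  ⇒  N2/N1 = (N3/N1 − 1)/2 = (13/5 − 1)/2 = 4/5
smallest multiple with N1 ≥ 12 and N2 ≥ 10: k = 3  ⇒  N1 = 3·5 = 15, N2 = 3·4 = 12 (N1 ≤ 40, N2 ≤ 30, N2 ≠ N1 ✓), N3 = 15 + 2·12 = 39
check: N3/(N1+N3) with N1 = 15, N3 = 39 gives 13/18; |achieved − target| = 0 ≤ 13/1800 ✓

N1=15 N2=12 achieved=13/18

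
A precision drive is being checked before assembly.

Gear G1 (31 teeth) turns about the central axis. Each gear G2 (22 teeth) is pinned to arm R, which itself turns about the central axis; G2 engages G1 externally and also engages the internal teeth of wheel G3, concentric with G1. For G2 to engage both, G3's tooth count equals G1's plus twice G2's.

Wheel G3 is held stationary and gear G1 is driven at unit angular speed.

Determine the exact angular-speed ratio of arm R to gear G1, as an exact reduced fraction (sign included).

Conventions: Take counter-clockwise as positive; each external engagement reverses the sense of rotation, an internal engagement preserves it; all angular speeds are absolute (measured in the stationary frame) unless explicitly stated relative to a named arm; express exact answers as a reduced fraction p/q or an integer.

planetary set (31T centre, 22T on arm, 75T internal) — Willis relation
ring teeth: 31 + 2·22 = 75
31(ω_sun−ω_arm) = −75(ω_ring−ω_arm),  ω_ring = 0, ω_sun = 1
31(1−ω_arm) = −75(0−ω_arm)  ⇒  106·ω_arm = 31  ⇒  ω_arm = 31/106
ω_out/ω_in = 31/106

31/106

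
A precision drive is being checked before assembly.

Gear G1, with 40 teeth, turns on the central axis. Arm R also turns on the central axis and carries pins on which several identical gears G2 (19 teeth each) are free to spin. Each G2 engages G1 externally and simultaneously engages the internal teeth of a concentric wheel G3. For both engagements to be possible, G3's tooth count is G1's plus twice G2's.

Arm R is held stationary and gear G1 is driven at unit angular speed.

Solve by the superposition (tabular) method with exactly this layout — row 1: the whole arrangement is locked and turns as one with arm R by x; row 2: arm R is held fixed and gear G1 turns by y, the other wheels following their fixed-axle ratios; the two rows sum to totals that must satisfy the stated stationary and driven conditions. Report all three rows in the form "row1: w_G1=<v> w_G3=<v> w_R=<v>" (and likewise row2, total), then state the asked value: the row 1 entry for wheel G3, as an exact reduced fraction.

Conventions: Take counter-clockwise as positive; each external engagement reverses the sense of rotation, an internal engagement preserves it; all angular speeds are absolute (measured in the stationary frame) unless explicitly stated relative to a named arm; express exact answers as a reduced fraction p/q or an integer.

planetary set (40T centre, 19T on arm, 78T internal) — Willis relation
row 1: whole set turns with the arm by x
row 2: sun turns y, ring = −(40/78)·y, arm 0
boundary: total ω_arm = x = 0 and total ω_sun = x + y = 1  ⇒  y = 1, x = 0
row 2 ring = −(40/78)·1 = -20/39
totals (row 1 + row 2): sun 0 + 1 = 1, ring 0 + (-20/39) = -20/39, arm 0 + 0 = 0
asked cell (row1, ring) = 0

row1: w_G1=0 w_G3=0 w_R=0
row2: w_G1=1 w_G3=-20/39 w_R=0
total: w_G1=1 w_G3=-20/39 w_R=0
asked value: 0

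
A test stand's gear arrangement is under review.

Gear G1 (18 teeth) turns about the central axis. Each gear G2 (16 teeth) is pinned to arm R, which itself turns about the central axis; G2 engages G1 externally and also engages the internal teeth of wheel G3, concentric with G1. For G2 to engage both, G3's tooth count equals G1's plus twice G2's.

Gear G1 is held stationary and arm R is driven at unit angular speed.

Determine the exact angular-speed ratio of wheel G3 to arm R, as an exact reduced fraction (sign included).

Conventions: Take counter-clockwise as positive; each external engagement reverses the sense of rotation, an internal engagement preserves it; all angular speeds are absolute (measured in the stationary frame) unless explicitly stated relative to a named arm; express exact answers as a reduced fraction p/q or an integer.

topology: planetary set — G1 18T / G2 16T / G3 50T, arm = carrier (Willis)
ring teeth: 18 + 2·16 = 50
18(ω_sun−ω_arm) = −50(ω_ring−ω_arm),  ω_sun = 0, ω_arm = 1
ω_ring = 1 − (18/50)(0−1) = 34/25
ω_out/ω_in = 34/25

34/25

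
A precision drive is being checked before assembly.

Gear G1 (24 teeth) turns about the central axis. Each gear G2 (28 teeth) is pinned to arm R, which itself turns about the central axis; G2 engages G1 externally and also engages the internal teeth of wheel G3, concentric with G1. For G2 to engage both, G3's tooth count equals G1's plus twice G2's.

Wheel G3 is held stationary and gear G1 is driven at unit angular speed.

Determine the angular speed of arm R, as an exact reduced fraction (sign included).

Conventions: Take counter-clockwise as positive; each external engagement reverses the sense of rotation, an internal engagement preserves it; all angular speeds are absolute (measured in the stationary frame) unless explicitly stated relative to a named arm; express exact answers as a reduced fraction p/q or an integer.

3/13

class = planetary set [G3 = 24+2·28 = 80; Willis about the carrier]
ring teeth: 24 + 2·28 = 80
24(ω_sun−ω_arm) = −80(ω_ring−ω_arm),  ω_ring = 0, ω_sun = 1
24(1−ω_arm) = −80(0−ω_arm)  ⇒  104·ω_arm = 24  ⇒  ω_arm = 3/13
exact speed ratio = 3/13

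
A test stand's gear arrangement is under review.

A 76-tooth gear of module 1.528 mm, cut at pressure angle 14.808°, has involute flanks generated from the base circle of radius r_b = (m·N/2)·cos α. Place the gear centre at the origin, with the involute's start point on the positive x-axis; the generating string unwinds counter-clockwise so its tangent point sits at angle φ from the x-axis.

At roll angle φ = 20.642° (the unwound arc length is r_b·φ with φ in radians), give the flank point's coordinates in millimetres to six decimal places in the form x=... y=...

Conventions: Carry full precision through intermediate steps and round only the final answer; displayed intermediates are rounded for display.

x=59.661259 y=0.863688

single-mesh involute tooth geometry (76T wheel at module 1.528)
pitch radius r_p = m·N/2 = 1.528·76/2 = 58.064000
base radius r_b = r_p·cos α = 58.064000·cos 14.808° = 56.135562
roll angle φ = 20.642° = 0.36027086 rad
x = r_b·(cos φ + φ·sin φ) = 59.661259
y = r_b·(sin φ − φ·cos φ) = 0.863688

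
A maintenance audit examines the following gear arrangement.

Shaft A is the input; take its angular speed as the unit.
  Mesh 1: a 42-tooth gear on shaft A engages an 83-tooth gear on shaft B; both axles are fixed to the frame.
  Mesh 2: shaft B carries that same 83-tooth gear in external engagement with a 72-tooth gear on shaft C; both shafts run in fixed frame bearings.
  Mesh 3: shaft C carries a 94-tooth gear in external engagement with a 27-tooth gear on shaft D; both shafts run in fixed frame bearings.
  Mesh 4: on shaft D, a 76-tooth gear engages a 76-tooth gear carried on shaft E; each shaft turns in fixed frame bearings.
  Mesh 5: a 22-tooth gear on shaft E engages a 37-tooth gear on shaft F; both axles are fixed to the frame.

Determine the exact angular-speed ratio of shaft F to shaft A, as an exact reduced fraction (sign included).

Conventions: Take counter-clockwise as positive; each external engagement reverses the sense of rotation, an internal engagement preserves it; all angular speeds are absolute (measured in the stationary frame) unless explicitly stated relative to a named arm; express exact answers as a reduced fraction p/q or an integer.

-3619/2997

class = fixed-axis compound train [5 meshes; 5 ratios multiply, 5 sense flips]
mesh 1 [42T→83T]: running ratio 42/83, sense −
mesh 2 [83T→72T]: running ratio 7/12, sense +
mesh 3 [94T→27T]: running ratio 329/162, sense −
mesh 4 [76T→76T]: running ratio 329/162, sense +
mesh 5 [22T→37T]: running ratio 3619/2997, sense −
ω_out/ω_in = -3619/2997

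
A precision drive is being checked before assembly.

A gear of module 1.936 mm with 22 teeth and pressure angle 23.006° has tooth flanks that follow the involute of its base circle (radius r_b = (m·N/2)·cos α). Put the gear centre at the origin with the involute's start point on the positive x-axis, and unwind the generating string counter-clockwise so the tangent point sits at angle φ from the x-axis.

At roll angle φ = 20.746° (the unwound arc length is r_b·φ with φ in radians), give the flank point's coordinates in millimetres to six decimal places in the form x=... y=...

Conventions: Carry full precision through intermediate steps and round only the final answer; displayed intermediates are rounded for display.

x=20.845374 y=0.306136

single-mesh involute tooth geometry (22T wheel at module 1.936)
pitch radius r_p = m·N/2 = 1.936·22/2 = 21.296000
base radius r_b = r_p·cos α = 21.296000·cos 23.006° = 19.602200
roll angle φ = 20.746° = 0.36208601 rad
x = r_b·(cos φ + φ·sin φ) = 20.845374
y = r_b·(sin φ − φ·cos φ) = 0.306136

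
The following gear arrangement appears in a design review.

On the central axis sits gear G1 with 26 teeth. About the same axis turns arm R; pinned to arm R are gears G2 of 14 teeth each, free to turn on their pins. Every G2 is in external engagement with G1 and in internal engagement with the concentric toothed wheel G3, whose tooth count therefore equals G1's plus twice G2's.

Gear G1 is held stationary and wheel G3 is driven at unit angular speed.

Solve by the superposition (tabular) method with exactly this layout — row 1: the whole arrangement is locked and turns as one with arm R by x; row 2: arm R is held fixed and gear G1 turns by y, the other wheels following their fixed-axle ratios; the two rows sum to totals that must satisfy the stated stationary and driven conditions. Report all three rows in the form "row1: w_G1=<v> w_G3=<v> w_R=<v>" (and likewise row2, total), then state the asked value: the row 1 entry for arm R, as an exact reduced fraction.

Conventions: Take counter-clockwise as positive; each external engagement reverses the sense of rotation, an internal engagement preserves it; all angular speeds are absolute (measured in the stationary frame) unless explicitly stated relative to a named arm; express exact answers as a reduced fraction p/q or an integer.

row1: w_G1=27/40 w_G3=27/40 w_R=27/40
row2: w_G1=-27/40 w_G3=13/40 w_R=0
total: w_G1=0 w_G3=1 w_R=27/40
asked value: 27/40

planetary set (26T centre, 14T on arm, 54T internal) — Willis relation
superposition row 1 [locked train]: every member turns x
row 2: sun turns y, ring = −(26/54)·y, arm 0
boundary: total ω_sun = x + y = 0 and total ω_ring = x − (26/54)·y = 1  ⇒  y = -27/40, x = 27/40
row 2 ring = −(26/54)·(-27/40) = 13/40
totals (row 1 + row 2): sun 27/40 + (-27/40) = 0, ring 27/40 + 13/40 = 1, arm 27/40 + 0 = 27/40
asked cell (row1, arm) = 27/40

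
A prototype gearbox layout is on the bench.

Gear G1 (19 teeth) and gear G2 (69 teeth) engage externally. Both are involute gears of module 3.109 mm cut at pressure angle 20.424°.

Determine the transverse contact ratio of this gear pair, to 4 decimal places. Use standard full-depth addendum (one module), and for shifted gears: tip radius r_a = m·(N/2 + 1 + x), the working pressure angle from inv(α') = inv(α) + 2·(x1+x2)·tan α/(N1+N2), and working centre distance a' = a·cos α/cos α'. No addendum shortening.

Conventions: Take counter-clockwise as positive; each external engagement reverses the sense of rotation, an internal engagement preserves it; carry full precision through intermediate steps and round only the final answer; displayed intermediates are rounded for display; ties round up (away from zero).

1.6553

topology: single-mesh involute geometry — m = 3.109, 19T/69T pair
base radii: r_b1 = 27.678777, r_b2 = 100.517665
tip radii: r_a1 = 32.644500, r_a2 = 110.369500
no profile shift: α' = α, a' = a
action lengths: √(r_a1²−r_b1²) = 17.307474, √(r_a2²−r_b2²) = 45.580978
base pitch p_b = π·m·cos α = 9.153205
CR = (17.307474 + 45.580978 − 136.796000·sin 20.42400°)/9.153205 = 1.655321
contact ratio ≈ 1.6553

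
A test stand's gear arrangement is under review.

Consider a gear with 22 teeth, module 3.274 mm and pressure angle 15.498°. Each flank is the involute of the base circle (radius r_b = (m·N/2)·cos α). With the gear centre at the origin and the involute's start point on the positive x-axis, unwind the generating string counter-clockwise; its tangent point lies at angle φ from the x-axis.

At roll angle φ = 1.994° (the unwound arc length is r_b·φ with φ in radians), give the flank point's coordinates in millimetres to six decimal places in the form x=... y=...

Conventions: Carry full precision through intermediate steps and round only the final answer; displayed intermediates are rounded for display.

x=34.725533 y=0.000488

topology: single-mesh involute geometry — m = 3.274, N = 22
pitch radius r_p = m·N/2 = 3.274·22/2 = 36.014000
base radius r_b = r_p·cos α = 36.014000·cos 15.498° = 34.704523
roll angle φ = 1.994° = 0.03480187 rad
x = r_b·(cos φ + φ·sin φ) = 34.725533
y = r_b·(sin φ − φ·cos φ) = 0.000488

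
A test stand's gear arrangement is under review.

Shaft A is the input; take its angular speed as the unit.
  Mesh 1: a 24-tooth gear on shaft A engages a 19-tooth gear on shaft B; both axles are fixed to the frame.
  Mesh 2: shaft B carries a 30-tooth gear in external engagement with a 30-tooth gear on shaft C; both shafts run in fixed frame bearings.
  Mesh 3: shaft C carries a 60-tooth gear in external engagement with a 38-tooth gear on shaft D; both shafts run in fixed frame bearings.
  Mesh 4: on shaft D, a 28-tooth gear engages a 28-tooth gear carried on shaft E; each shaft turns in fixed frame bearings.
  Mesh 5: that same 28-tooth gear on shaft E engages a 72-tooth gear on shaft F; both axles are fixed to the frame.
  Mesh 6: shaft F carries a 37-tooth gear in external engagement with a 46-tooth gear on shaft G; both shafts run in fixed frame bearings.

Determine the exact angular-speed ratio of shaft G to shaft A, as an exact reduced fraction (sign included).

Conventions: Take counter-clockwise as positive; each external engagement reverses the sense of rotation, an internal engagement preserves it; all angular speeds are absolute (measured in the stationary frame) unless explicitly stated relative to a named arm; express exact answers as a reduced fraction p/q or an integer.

class = fixed-axis compound train [6 meshes; 6 ratios multiply, 6 sense flips]
mesh 1 [24T→19T]: running ratio 24/19, sense −
mesh 2 [30T→30T]: running ratio 24/19, sense +
mesh 3 [60T→38T]: running ratio 720/361, sense −
mesh 4 [28T→28T]: running ratio 720/361, sense +
mesh 5 [28T→72T]: running ratio 280/361, sense −
mesh 6 [37T→46T]: running ratio 5180/8303, sense +
ω_out/ω_in = 5180/8303

5180/8303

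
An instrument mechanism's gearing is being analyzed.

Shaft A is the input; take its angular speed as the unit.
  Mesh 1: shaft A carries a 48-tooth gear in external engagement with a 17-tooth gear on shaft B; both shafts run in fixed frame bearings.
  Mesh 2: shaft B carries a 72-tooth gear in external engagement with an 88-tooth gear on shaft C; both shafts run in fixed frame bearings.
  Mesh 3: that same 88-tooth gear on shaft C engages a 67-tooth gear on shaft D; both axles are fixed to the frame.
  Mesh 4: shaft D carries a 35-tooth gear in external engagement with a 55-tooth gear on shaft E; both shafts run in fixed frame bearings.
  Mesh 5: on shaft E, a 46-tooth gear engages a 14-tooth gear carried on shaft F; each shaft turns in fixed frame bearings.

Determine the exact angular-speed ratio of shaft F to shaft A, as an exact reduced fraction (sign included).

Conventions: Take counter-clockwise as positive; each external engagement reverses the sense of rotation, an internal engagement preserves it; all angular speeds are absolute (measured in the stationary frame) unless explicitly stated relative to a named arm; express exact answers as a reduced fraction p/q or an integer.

class = fixed-axis compound train [5 meshes; 5 ratios multiply, 5 sense flips]
mesh 1 [48T→17T]: running ratio 48/17, sense −
mesh 2 [72T→88T]: running ratio 432/187, sense +
mesh 3 [88T→67T]: running ratio 3456/1139, sense −
mesh 4 [35T→55T]: running ratio 24192/12529, sense +
mesh 5 [46T→14T]: running ratio 79488/12529, sense −
ω_out/ω_in = -79488/12529

-79488/12529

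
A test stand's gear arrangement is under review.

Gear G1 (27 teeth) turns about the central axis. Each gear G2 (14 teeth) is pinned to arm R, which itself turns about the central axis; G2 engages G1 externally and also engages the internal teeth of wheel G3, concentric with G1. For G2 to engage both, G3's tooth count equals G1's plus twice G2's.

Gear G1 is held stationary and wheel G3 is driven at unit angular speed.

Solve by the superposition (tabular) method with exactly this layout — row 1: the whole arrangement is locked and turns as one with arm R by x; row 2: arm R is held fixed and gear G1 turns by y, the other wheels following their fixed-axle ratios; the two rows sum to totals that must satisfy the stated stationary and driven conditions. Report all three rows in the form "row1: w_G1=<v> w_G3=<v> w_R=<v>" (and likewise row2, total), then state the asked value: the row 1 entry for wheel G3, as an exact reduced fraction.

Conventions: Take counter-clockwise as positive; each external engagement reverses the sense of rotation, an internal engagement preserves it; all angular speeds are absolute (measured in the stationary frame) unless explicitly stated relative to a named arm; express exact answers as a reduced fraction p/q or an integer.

recognized (axles ride arm R): planetary set, 27/14/55 teeth
row 1 — lock + rotate with arm: ω_sun = ω_ring = ω_arm = x
row 2 — arm fixed, fixed-axis ratios: sun y, ring −(27/55)·y, arm 0
boundary: total ω_sun = x + y = 0 and total ω_ring = x − (27/55)·y = 1  ⇒  y = -55/82, x = 55/82
row 2 ring = −(27/55)·(-55/82) = 27/82
totals (row 1 + row 2): sun 55/82 + (-55/82) = 0, ring 55/82 + 27/82 = 1, arm 55/82 + 0 = 55/82
asked cell (row1, ring) = 55/82

row1: w_G1=55/82 w_G3=55/82 w_R=55/82
row2: w_G1=-55/82 w_G3=27/82 w_R=0
total: w_G1=0 w_G3=1 w_R=55/82
asked value: 55/82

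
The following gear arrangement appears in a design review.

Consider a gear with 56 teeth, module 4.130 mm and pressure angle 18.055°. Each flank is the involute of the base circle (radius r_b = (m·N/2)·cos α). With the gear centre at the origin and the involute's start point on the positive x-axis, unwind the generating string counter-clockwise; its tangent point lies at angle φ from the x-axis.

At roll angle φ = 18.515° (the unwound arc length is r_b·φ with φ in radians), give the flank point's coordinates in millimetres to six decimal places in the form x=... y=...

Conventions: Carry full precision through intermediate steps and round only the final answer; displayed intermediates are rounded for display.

class = single-mesh tooth geometry [base-circle involute, m = 4.130, 56T]
pitch radius r_p = m·N/2 = 4.130·56/2 = 115.640000
base radius r_b = r_p·cos α = 115.640000·cos 18.055° = 109.945822
roll angle φ = 18.515° = 0.32314771 rad
x = r_b·(cos φ + φ·sin φ) = 115.537342
y = r_b·(sin φ − φ·cos φ) = 1.223824

x=115.537342 y=1.223824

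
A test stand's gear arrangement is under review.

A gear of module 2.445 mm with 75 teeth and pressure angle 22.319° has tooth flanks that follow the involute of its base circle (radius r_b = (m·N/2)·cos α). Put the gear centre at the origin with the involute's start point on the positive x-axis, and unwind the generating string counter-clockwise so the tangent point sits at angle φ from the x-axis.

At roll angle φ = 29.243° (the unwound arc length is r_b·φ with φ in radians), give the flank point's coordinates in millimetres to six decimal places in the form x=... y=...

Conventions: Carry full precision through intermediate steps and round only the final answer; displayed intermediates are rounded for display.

x=95.156915 y=3.661949

topology: single-mesh involute geometry — m = 2.445, N = 75
pitch radius r_p = m·N/2 = 2.445·75/2 = 91.687500
base radius r_b = r_p·cos α = 91.687500·cos 22.319° = 84.818624
roll angle φ = 29.243° = 0.51038663 rad
x = r_b·(cos φ + φ·sin φ) = 95.156915
y = r_b·(sin φ − φ·cos φ) = 3.661949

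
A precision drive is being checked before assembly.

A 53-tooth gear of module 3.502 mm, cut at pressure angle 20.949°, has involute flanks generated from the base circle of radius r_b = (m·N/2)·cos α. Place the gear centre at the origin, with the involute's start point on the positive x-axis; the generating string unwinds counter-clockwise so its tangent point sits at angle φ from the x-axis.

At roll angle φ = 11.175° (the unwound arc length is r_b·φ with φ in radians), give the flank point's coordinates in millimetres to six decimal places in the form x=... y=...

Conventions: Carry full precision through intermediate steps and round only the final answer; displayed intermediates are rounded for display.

topology: single-mesh involute geometry — m = 3.502, N = 53
pitch radius r_p = m·N/2 = 3.502·53/2 = 92.803000
base radius r_b = r_p·cos α = 92.803000·cos 20.949° = 86.668633
roll angle φ = 11.175° = 0.19504054 rad
x = r_b·(cos φ + φ·sin φ) = 88.301462
y = r_b·(sin φ − φ·cos φ) = 0.213532

x=88.301462 y=0.213532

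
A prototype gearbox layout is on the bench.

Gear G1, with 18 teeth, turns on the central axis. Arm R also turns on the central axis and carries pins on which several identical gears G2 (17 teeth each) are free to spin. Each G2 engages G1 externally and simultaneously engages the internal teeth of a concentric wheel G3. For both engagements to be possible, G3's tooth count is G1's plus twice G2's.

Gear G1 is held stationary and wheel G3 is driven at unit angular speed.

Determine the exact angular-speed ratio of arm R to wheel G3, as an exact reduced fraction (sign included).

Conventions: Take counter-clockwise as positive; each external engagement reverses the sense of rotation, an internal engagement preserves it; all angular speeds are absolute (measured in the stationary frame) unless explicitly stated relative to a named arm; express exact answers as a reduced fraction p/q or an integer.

26/35

topology: planetary set — G1 18T / G2 17T / G3 52T, arm = carrier (Willis)
ring teeth: 18 + 2·17 = 52
18(ω_sun−ω_arm) = −52(ω_ring−ω_arm),  ω_sun = 0, ω_ring = 1
18(0−ω_arm) = −52(1−ω_arm)  ⇒  70·ω_arm = 52  ⇒  ω_arm = 26/35
ω_out/ω_in = 26/35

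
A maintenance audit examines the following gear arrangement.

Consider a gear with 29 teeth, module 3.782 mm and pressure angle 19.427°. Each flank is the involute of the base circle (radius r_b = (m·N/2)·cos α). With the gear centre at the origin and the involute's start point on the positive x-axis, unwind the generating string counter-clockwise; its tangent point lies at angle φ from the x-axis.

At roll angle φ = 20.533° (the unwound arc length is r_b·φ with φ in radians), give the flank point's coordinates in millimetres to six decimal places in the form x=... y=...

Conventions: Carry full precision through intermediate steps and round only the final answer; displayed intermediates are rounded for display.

recognized (one wheel, involute flank): single-mesh tooth geometry, m = 3.782, N = 29
pitch radius r_p = m·N/2 = 3.782·29/2 = 54.839000
base radius r_b = r_p·cos α = 54.839000·cos 19.427° = 51.716798
roll angle φ = 20.533° = 0.35836846 rad
x = r_b·(cos φ + φ·sin φ) = 54.931872
y = r_b·(sin φ − φ·cos φ) = 0.783271

x=54.931872 y=0.783271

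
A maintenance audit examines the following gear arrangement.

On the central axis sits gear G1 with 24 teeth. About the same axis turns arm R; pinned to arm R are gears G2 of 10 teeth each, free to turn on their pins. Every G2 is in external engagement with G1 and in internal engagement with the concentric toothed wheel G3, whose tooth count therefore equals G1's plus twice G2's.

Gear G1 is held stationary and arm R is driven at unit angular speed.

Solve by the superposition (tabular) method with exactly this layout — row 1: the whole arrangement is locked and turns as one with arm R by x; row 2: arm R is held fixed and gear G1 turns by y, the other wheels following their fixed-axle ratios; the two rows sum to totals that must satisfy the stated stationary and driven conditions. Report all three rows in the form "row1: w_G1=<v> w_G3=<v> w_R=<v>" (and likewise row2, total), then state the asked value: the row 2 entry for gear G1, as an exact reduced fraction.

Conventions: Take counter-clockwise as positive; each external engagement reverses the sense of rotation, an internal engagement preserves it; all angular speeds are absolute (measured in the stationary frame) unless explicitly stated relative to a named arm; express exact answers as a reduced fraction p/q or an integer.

recognized (axles ride arm R): planetary set, 24/10/44 teeth
row 1 — lock + rotate with arm: ω_sun = ω_ring = ω_arm = x
row 2 (arm held, sun turns y): ω_ring = −(24/44)·y, ω_arm = 0
boundary: total ω_sun = x + y = 0 and total ω_arm = x = 1  ⇒  y = -1, x = 1
row 2 ring = −(24/44)·(-1) = 6/11
totals (row 1 + row 2): sun 1 + (-1) = 0, ring 1 + 6/11 = 17/11, arm 1 + 0 = 1
asked cell (row2, sun) = -1

row1: w_G1=1 w_G3=1 w_R=1
row2: w_G1=-1 w_G3=6/11 w_R=0
total: w_G1=0 w_G3=17/11 w_R=1
asked value: -1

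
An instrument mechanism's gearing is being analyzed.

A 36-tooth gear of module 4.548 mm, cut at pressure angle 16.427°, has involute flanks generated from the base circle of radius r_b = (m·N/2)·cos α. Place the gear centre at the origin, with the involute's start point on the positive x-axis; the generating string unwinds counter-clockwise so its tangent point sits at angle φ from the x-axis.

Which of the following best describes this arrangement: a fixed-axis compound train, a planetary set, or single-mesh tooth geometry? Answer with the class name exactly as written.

single-mesh tooth geometry

class = single-mesh tooth geometry [base-circle involute, m = 4.548, 36T]
classification: single-mesh tooth geometry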